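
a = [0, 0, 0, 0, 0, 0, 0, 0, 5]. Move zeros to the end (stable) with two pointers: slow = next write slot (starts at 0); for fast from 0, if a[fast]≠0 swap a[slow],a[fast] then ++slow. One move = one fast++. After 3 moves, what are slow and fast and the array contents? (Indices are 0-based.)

slow=0 fast=0: a[fast]=0, fast++
slow=0 fast=1: a[fast]=0, fast++
slow=0 fast=2: a[fast]=0, fast++

slow=0, fast=3, a=[0, 0, 0, 0, 0, 0, 0, 0, 5]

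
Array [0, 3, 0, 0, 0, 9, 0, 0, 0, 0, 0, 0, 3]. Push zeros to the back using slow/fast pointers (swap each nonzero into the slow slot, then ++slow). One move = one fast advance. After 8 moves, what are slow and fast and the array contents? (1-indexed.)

slow=1 fast=1: a[fast]=0, fast++
slow=1 fast=2: a[fast]=3≠0 swap→a[1]=3, slow++,fast++
slow=2 fast=3: a[fast]=0, fast++
slow=2 fast=4: a[fast]=0, fast++
slow=2 fast=5: a[fast]=0, fast++
slow=2 fast=6: a[fast]=9≠0 swap→a[2]=9, slow++,fast++
slow=3 fast=7: a[fast]=0, fast++
slow=3 fast=8: a[fast]=0, fast++

slow=3, fast=9, a=[3, 9, 0, 0, 0, 0, 0, 0, 0, 0, 0, 0, 3]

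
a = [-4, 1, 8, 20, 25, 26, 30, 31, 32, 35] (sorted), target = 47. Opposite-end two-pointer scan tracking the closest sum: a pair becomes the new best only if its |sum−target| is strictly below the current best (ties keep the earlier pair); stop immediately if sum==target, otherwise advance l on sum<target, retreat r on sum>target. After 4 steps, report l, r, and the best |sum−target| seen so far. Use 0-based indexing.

[0,9] -4+35=31 d=16 * → l++
[1,9] 1+35=36 d=11 * → l++
[2,9] 8+35=43 d=4 * → l++
[3,9] 20+35=55 d=8 → r--

l=3, r=8, best |Δ|=4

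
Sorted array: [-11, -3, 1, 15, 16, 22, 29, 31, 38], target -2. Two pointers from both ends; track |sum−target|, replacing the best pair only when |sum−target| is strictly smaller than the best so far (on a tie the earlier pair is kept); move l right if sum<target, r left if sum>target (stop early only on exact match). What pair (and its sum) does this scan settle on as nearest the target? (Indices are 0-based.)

pair (-3, 1) with sum -2 (|Δ|=0)

[0,8] -11+38=27 d=29 * → r--
[0,7] -11+31=20 d=22 * → r--
[0,6] -11+29=18 d=20 * → r--
[0,5] -11+22=11 d=13 * → r--
[0,4] -11+16=5 d=7 * → r--
[0,3] -11+15=4 d=6 * → r--
[0,2] -11+1=-10 d=8 → l++
[1,2] -3+1=-2 d=0 * → stop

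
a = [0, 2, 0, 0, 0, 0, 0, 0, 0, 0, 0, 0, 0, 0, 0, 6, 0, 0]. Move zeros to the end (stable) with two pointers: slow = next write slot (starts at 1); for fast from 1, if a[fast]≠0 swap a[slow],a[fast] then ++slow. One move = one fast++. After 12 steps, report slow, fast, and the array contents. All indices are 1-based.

slow=1 fast=1: a[fast]=0, fast++
slow=1 fast=2: a[fast]=2≠0 swap→a[1]=2, slow++,fast++
slow=2 fast=3: a[fast]=0, fast++
slow=2 fast=4: a[fast]=0, fast++
slow=2 fast=5: a[fast]=0, fast++
slow=2 fast=6: a[fast]=0, fast++
slow=2 fast=7: a[fast]=0, fast++
slow=2 fast=8: a[fast]=0, fast++
slow=2 fast=9: a[fast]=0, fast++
slow=2 fast=10: a[fast]=0, fast++
slow=2 fast=11: a[fast]=0, fast++
slow=2 fast=12: a[fast]=0, fast++

slow=2, fast=13, a=[2, 0, 0, 0, 0, 0, 0, 0, 0, 0, 0, 0, 0, 0, 0, 6, 0, 0]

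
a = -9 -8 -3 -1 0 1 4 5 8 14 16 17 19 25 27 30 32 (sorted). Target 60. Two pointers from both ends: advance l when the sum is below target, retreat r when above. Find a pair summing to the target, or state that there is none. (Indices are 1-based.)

[1,17] -9+32=23 <60 → l++
[2,17] -8+32=24 <60 → l++
[3,17] -3+32=29 <60 → l++
[4,17] -1+32=31 <60 → l++
[5,17] 0+32=32 <60 → l++
[6,17] 1+32=33 <60 → l++
[7,17] 4+32=36 <60 → l++
[8,17] 5+32=37 <60 → l++
[9,17] 8+32=40 <60 → l++
[10,17] 14+32=46 <60 → l++
[11,17] 16+32=48 <60 → l++
[12,17] 17+32=49 <60 → l++
[13,17] 19+32=51 <60 → l++
[14,17] 25+32=57 <60 → l++
[15,17] 27+32=59 <60 → l++
[16,17] 30+32=62 >60 → r--

no pair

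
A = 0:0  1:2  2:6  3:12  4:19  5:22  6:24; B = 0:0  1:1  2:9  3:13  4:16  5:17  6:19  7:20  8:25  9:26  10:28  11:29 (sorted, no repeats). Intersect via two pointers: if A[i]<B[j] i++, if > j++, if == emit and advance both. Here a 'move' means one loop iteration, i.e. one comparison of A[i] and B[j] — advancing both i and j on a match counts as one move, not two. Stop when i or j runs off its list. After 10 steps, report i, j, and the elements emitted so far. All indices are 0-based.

i=5, j=7, emitted=[0, 19]

i=0 j=0: 0==0 emit, i++,j++
i=1 j=1: 2>1, j++
i=1 j=2: 2<9, i++
i=2 j=2: 6<9, i++
i=3 j=2: 12>9, j++
i=3 j=3: 12<13, i++
i=4 j=3: 19>13, j++
i=4 j=4: 19>16, j++
i=4 j=5: 19>17, j++
i=4 j=6: 19==19 emit, i++,j++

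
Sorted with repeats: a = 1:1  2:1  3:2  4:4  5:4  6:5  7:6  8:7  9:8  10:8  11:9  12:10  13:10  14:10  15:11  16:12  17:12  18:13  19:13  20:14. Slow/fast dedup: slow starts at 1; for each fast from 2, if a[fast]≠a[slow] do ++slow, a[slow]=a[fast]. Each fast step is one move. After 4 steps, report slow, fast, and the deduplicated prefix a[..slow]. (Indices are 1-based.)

(s=1,f=2) a[fast]=1=a[slow] dup → fast++
(s=1,f=3) a[fast]=2≠a[slow]=1 write a[2]=2 → slow++,fast++
(s=2,f=4) a[fast]=4≠a[slow]=2 write a[3]=4 → slow++,fast++
(s=3,f=5) a[fast]=4=a[slow] dup → fast++

slow=3, fast=6, prefix=[1, 2, 4]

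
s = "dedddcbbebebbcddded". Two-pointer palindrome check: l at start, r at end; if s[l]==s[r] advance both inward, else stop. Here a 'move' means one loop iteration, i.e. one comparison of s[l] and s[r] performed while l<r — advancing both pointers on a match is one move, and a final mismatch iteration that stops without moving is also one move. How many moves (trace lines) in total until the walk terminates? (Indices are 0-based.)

[0,18] 'd'=='d' → l++,r--
[1,17] 'e'=='e' → l++,r--
[2,16] 'd'=='d' → l++,r--
[3,15] 'd'=='d' → l++,r--
[4,14] 'd'=='d' → l++,r--
[5,13] 'c'=='c' → l++,r--
[6,12] 'b'=='b' → l++,r--
[7,11] 'b'=='b' → l++,r--
[8,10] 'e'=='e' → l++,r--

9 moves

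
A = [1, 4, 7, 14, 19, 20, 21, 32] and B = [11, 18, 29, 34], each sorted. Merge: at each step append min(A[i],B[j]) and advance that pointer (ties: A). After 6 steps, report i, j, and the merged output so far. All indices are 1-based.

i=1 j=1: A[i]=1<=B[j]=11 take 1, i++
i=2 j=1: A[i]=4<=B[j]=11 take 4, i++
i=3 j=1: A[i]=7<=B[j]=11 take 7, i++
i=4 j=1: A[i]=14>B[j]=11 take 11, j++
i=4 j=2: A[i]=14<=B[j]=18 take 14, i++
i=5 j=2: A[i]=19>B[j]=18 take 18, j++

i=5, j=3, merged so far=[1, 4, 7, 11, 14, 18]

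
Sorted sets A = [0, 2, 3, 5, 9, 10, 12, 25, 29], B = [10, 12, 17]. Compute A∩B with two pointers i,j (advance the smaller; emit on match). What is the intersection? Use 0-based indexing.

intersection = [10, 12]

i=0 j=0: 0<10, i++
i=1 j=0: 2<10, i++
i=2 j=0: 3<10, i++
i=3 j=0: 5<10, i++
i=4 j=0: 9<10, i++
i=5 j=0: 10==10 emit, i++,j++
i=6 j=1: 12==12 emit, i++,j++
i=7 j=2: 25>17, j++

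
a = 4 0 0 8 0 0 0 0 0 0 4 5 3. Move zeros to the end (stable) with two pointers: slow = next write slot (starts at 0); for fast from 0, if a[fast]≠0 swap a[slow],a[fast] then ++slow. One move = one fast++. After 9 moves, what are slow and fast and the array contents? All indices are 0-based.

slow=0 fast=0: a[fast]=4≠0 swap→a[0]=4, slow++,fast++
slow=1 fast=1: a[fast]=0, fast++
slow=1 fast=2: a[fast]=0, fast++
slow=1 fast=3: a[fast]=8≠0 swap→a[1]=8, slow++,fast++
slow=2 fast=4: a[fast]=0, fast++
slow=2 fast=5: a[fast]=0, fast++
slow=2 fast=6: a[fast]=0, fast++
slow=2 fast=7: a[fast]=0, fast++
slow=2 fast=8: a[fast]=0, fast++

slow=2, fast=9, a=[4, 8, 0, 0, 0, 0, 0, 0, 0, 0, 4, 5, 3]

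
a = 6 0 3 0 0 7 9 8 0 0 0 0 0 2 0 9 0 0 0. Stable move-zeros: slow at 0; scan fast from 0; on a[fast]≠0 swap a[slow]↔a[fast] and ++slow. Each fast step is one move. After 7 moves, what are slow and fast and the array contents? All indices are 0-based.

slow=0 fast=0: a[fast]=6≠0 swap→a[0]=6, slow++,fast++
slow=1 fast=1: a[fast]=0, fast++
slow=1 fast=2: a[fast]=3≠0 swap→a[1]=3, slow++,fast++
slow=2 fast=3: a[fast]=0, fast++
slow=2 fast=4: a[fast]=0, fast++
slow=2 fast=5: a[fast]=7≠0 swap→a[2]=7, slow++,fast++
slow=3 fast=6: a[fast]=9≠0 swap→a[3]=9, slow++,fast++

slow=4, fast=7, a=[6, 3, 7, 9, 0, 0, 0, 8, 0, 0, 0, 0, 0, 2, 0, 9, 0, 0, 0]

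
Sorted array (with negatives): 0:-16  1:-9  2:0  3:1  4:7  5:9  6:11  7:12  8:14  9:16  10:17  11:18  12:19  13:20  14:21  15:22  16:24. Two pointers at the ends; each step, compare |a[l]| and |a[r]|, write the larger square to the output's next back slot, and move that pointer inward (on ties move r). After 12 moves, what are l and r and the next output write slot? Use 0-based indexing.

l=0 r=16: |-16|<=|24| out[16]=576, r--
l=0 r=15: |-16|<=|22| out[15]=484, r--
l=0 r=14: |-16|<=|21| out[14]=441, r--
l=0 r=13: |-16|<=|20| out[13]=400, r--
l=0 r=12: |-16|<=|19| out[12]=361, r--
l=0 r=11: |-16|<=|18| out[11]=324, r--
l=0 r=10: |-16|<=|17| out[10]=289, r--
l=0 r=9: |-16|<=|16| out[9]=256, r--
l=0 r=8: |-16|>|14| out[8]=256, l++
l=1 r=8: |-9|<=|14| out[7]=196, r--
l=1 r=7: |-9|<=|12| out[6]=144, r--
l=1 r=6: |-9|<=|11| out[5]=121, r--

l=1, r=5, next write slot=4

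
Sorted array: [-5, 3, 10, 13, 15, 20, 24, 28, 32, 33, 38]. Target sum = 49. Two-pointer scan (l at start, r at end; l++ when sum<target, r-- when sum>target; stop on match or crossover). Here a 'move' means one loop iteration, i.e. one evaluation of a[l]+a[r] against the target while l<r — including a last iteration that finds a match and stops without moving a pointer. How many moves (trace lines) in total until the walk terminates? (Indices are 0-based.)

10 moves

l=0 r=10: -5+38=33 <49, l++
l=1 r=10: 3+38=41 <49, l++
l=2 r=10: 10+38=48 <49, l++
l=3 r=10: 13+38=51 >49, r--
l=3 r=9: 13+33=46 <49, l++
l=4 r=9: 15+33=48 <49, l++
l=5 r=9: 20+33=53 >49, r--
l=5 r=8: 20+32=52 >49, r--
l=5 r=7: 20+28=48 <49, l++
l=6 r=7: 24+28=52 >49, r--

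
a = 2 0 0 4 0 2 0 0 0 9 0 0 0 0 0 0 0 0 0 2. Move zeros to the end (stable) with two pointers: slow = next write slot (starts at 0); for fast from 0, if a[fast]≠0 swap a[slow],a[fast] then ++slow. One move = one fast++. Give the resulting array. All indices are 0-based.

(s=0,f=0) a[fast]=2≠0 swap→a[0]=2 → slow++,fast++
(s=1,f=1) a[fast]=0 → fast++
(s=1,f=2) a[fast]=0 → fast++
(s=1,f=3) a[fast]=4≠0 swap→a[1]=4 → slow++,fast++
(s=2,f=4) a[fast]=0 → fast++
(s=2,f=5) a[fast]=2≠0 swap→a[2]=2 → slow++,fast++
(s=3,f=6) a[fast]=0 → fast++
(s=3,f=7) a[fast]=0 → fast++
(s=3,f=8) a[fast]=0 → fast++
(s=3,f=9) a[fast]=9≠0 swap→a[3]=9 → slow++,fast++
(s=4,f=10) a[fast]=0 → fast++
(s=4,f=11) a[fast]=0 → fast++
(s=4,f=12) a[fast]=0 → fast++
(s=4,f=13) a[fast]=0 → fast++
(s=4,f=14) a[fast]=0 → fast++
(s=4,f=15) a[fast]=0 → fast++
(s=4,f=16) a[fast]=0 → fast++
(s=4,f=17) a[fast]=0 → fast++
(s=4,f=18) a[fast]=0 → fast++
(s=4,f=19) a[fast]=2≠0 swap→a[4]=2 → slow++,fast++

[2, 4, 2, 9, 2, 0, 0, 0, 0, 0, 0, 0, 0, 0, 0, 0, 0, 0, 0, 0]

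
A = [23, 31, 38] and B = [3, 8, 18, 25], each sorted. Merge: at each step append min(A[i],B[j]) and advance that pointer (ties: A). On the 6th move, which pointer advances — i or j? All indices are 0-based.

i=0 j=0: A[i]=23>B[j]=3 take 3, j++
i=0 j=1: A[i]=23>B[j]=8 take 8, j++
i=0 j=2: A[i]=23>B[j]=18 take 18, j++
i=0 j=3: A[i]=23<=B[j]=25 take 23, i++
i=1 j=3: A[i]=31>B[j]=25 take 25, j++
i=1 j=4: B done, take A[i]=31, i++

i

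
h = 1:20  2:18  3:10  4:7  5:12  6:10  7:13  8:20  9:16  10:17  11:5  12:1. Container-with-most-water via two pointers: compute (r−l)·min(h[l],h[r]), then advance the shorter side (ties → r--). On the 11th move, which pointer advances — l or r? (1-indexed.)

[1,12] min(20,1)*11=11 best=11 * → r--
[1,11] min(20,5)*10=50 best=50 * → r--
[1,10] min(20,17)*9=153 best=153 * → r--
[1,9] min(20,16)*8=128 best=153 → r--
[1,8] min(20,20)*7=140 best=153 → r--
[1,7] min(20,13)*6=78 best=153 → r--
[1,6] min(20,10)*5=50 best=153 → r--
[1,5] min(20,12)*4=48 best=153 → r--
[1,4] min(20,7)*3=21 best=153 → r--
[1,3] min(20,10)*2=20 best=153 → r--
[1,2] min(20,18)*1=18 best=153 → r--

r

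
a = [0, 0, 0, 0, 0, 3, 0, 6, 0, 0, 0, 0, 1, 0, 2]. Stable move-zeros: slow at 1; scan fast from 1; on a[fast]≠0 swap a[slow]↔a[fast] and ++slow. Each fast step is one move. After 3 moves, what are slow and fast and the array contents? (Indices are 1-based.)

slow=1, fast=4, a=[0, 0, 0, 0, 0, 3, 0, 6, 0, 0, 0, 0, 1, 0, 2]

slow=1 fast=1: a[fast]=0, fast++
slow=1 fast=2: a[fast]=0, fast++
slow=1 fast=3: a[fast]=0, fast++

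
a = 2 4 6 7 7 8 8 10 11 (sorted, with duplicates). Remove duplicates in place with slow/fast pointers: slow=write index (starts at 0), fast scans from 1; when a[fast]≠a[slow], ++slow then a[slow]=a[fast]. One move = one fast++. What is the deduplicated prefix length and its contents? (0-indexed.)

(s=0,f=1) a[fast]=4≠a[slow]=2 write a[1]=4 → slow++,fast++
(s=1,f=2) a[fast]=6≠a[slow]=4 write a[2]=6 → slow++,fast++
(s=2,f=3) a[fast]=7≠a[slow]=6 write a[3]=7 → slow++,fast++
(s=3,f=4) a[fast]=7=a[slow] dup → fast++
(s=3,f=5) a[fast]=8≠a[slow]=7 write a[4]=8 → slow++,fast++
(s=4,f=6) a[fast]=8=a[slow] dup → fast++
(s=4,f=7) a[fast]=10≠a[slow]=8 write a[5]=10 → slow++,fast++
(s=5,f=8) a[fast]=11≠a[slow]=10 write a[6]=11 → slow++,fast++

length 7; prefix = [2, 4, 6, 7, 8, 10, 11]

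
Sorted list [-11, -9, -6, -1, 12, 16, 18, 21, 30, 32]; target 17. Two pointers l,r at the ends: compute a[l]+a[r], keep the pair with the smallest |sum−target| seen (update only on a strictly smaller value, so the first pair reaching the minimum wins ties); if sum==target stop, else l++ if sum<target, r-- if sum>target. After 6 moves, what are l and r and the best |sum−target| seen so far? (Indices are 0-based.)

[0,9] -11+32=21 d=4 * → r--
[0,8] -11+30=19 d=2 * → r--
[0,7] -11+21=10 d=7 → l++
[1,7] -9+21=12 d=5 → l++
[2,7] -6+21=15 d=2 → l++
[3,7] -1+21=20 d=3 → r--

l=3, r=6, best |Δ|=2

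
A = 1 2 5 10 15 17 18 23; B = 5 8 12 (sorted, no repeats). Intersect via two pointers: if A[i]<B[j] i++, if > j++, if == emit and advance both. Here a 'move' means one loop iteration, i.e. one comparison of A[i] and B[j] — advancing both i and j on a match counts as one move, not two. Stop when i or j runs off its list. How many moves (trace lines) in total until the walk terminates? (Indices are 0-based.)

6 moves

[i=0,j=0] 1<5 → i++
[i=1,j=0] 2<5 → i++
[i=2,j=0] 5==5 emit → i++,j++
[i=3,j=1] 10>8 → j++
[i=3,j=2] 10<12 → i++
[i=4,j=2] 15>12 → j++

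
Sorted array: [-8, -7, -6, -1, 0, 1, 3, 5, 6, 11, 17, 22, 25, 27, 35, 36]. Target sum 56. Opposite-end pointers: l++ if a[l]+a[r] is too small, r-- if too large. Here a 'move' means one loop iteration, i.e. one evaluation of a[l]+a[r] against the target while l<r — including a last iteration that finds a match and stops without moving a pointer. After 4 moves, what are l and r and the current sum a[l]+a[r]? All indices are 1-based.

[1,16] -8+36=28 <56 → l++
[2,16] -7+36=29 <56 → l++
[3,16] -6+36=30 <56 → l++
[4,16] -1+36=35 <56 → l++

l=5, r=16, sum=36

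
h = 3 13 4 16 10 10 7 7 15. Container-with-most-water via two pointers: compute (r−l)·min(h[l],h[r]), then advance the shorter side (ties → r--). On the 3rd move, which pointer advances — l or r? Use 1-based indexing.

[1,9] min(3,15)*8=24 best=24 * → l++
[2,9] min(13,15)*7=91 best=91 * → l++
[3,9] min(4,15)*6=24 best=91 → l++

l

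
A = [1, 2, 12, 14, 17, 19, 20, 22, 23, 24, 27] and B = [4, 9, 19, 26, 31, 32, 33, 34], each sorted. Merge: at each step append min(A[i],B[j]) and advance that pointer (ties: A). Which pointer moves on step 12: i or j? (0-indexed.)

[i=0,j=0] A[i]=1<=B[j]=4 take 1 → i++
[i=1,j=0] A[i]=2<=B[j]=4 take 2 → i++
[i=2,j=0] A[i]=12>B[j]=4 take 4 → j++
[i=2,j=1] A[i]=12>B[j]=9 take 9 → j++
[i=2,j=2] A[i]=12<=B[j]=19 take 12 → i++
[i=3,j=2] A[i]=14<=B[j]=19 take 14 → i++
[i=4,j=2] A[i]=17<=B[j]=19 take 17 → i++
[i=5,j=2] A[i]=19<=B[j]=19 take 19 → i++
[i=6,j=2] A[i]=20>B[j]=19 take 19 → j++
[i=6,j=3] A[i]=20<=B[j]=26 take 20 → i++
[i=7,j=3] A[i]=22<=B[j]=26 take 22 → i++
[i=8,j=3] A[i]=23<=B[j]=26 take 23 → i++

i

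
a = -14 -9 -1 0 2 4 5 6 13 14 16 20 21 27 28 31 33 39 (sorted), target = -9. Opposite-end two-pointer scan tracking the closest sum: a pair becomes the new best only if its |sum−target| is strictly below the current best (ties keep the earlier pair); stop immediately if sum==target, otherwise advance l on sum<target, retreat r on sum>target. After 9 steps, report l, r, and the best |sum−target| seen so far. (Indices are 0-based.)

l=0, r=8, best |Δ|=9

[0,17] -14+39=25 d=34 * → r--
[0,16] -14+33=19 d=28 * → r--
[0,15] -14+31=17 d=26 * → r--
[0,14] -14+28=14 d=23 * → r--
[0,13] -14+27=13 d=22 * → r--
[0,12] -14+21=7 d=16 * → r--
[0,11] -14+20=6 d=15 * → r--
[0,10] -14+16=2 d=11 * → r--
[0,9] -14+14=0 d=9 * → r--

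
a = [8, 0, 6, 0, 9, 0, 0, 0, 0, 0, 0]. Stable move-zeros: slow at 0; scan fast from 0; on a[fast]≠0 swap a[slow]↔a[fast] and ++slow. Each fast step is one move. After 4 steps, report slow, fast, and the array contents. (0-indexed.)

slow=2, fast=4, a=[8, 6, 0, 0, 9, 0, 0, 0, 0, 0, 0]

slow=0 fast=0: a[fast]=8≠0 swap→a[0]=8, slow++,fast++
slow=1 fast=1: a[fast]=0, fast++
slow=1 fast=2: a[fast]=6≠0 swap→a[1]=6, slow++,fast++
slow=2 fast=3: a[fast]=0, fast++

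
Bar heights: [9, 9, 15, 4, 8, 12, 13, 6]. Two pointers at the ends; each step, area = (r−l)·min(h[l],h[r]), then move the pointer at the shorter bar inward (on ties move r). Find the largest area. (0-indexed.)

max area = 54

[0,7] min(9,6)*7=42 best=42 * → r--
[0,6] min(9,13)*6=54 best=54 * → l++
[1,6] min(9,13)*5=45 best=54 → l++
[2,6] min(15,13)*4=52 best=54 → r--
[2,5] min(15,12)*3=36 best=54 → r--
[2,4] min(15,8)*2=16 best=54 → r--
[2,3] min(15,4)*1=4 best=54 → r--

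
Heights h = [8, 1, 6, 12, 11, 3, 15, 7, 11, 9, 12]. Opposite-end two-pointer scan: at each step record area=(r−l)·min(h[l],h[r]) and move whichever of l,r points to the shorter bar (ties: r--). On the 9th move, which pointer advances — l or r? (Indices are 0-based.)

l

[0,10] min(8,12)*10=80 best=80 * → l++
[1,10] min(1,12)*9=9 best=80 → l++
[2,10] min(6,12)*8=48 best=80 → l++
[3,10] min(12,12)*7=84 best=84 * → r--
[3,9] min(12,9)*6=54 best=84 → r--
[3,8] min(12,11)*5=55 best=84 → r--
[3,7] min(12,7)*4=28 best=84 → r--
[3,6] min(12,15)*3=36 best=84 → l++
[4,6] min(11,15)*2=22 best=84 → l++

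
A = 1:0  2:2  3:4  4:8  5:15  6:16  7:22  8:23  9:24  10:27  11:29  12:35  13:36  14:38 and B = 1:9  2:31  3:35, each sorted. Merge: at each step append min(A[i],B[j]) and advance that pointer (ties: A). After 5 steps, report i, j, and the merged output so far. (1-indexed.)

i=5, j=2, merged so far=[0, 2, 4, 8, 9]

i=1 j=1: A[i]=0<=B[j]=9 take 0, i++
i=2 j=1: A[i]=2<=B[j]=9 take 2, i++
i=3 j=1: A[i]=4<=B[j]=9 take 4, i++
i=4 j=1: A[i]=8<=B[j]=9 take 8, i++
i=5 j=1: A[i]=15>B[j]=9 take 9, j++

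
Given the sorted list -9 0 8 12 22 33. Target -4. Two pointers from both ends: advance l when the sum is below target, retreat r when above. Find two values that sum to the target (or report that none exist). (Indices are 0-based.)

l=0 r=5: -9+33=24 >-4, r--
l=0 r=4: -9+22=13 >-4, r--
l=0 r=3: -9+12=3 >-4, r--
l=0 r=2: -9+8=-1 >-4, r--
l=0 r=1: -9+0=-9 <-4, l++

no pair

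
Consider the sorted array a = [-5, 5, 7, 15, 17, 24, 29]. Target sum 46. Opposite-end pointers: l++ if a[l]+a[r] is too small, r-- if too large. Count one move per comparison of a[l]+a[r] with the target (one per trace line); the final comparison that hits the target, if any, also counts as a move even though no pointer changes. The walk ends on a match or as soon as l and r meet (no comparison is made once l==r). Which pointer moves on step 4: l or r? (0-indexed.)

l

[0,6] -5+29=24 <46 → l++
[1,6] 5+29=34 <46 → l++
[2,6] 7+29=36 <46 → l++
[3,6] 15+29=44 <46 → l++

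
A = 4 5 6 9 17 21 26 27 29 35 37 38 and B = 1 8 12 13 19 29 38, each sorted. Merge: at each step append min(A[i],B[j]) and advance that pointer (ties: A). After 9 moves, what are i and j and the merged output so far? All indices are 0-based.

i=5, j=4, merged so far=[1, 4, 5, 6, 8, 9, 12, 13, 17]

[i=0,j=0] A[i]=4>B[j]=1 take 1 → j++
[i=0,j=1] A[i]=4<=B[j]=8 take 4 → i++
[i=1,j=1] A[i]=5<=B[j]=8 take 5 → i++
[i=2,j=1] A[i]=6<=B[j]=8 take 6 → i++
[i=3,j=1] A[i]=9>B[j]=8 take 8 → j++
[i=3,j=2] A[i]=9<=B[j]=12 take 9 → i++
[i=4,j=2] A[i]=17>B[j]=12 take 12 → j++
[i=4,j=3] A[i]=17>B[j]=13 take 13 → j++
[i=4,j=4] A[i]=17<=B[j]=19 take 17 → i++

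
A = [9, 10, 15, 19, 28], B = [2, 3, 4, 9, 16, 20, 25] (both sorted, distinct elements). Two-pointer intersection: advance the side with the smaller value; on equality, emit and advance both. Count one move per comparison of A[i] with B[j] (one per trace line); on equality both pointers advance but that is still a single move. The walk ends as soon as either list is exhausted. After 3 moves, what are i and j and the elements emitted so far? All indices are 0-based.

i=0 j=0: 9>2, j++
i=0 j=1: 9>3, j++
i=0 j=2: 9>4, j++

i=0, j=3, emitted=[]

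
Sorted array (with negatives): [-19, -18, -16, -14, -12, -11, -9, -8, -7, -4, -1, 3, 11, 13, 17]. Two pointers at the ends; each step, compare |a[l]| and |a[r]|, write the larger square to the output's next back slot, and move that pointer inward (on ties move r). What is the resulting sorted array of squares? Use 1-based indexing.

[1, 9, 16, 49, 64, 81, 121, 121, 144, 169, 196, 256, 289, 324, 361]

[1,15] |-19|>|17| out[15]=361 → l++
[2,15] |-18|>|17| out[14]=324 → l++
[3,15] |-16|<=|17| out[13]=289 → r--
[3,14] |-16|>|13| out[12]=256 → l++
[4,14] |-14|>|13| out[11]=196 → l++
[5,14] |-12|<=|13| out[10]=169 → r--
[5,13] |-12|>|11| out[9]=144 → l++
[6,13] |-11|<=|11| out[8]=121 → r--
[6,12] |-11|>|3| out[7]=121 → l++
[7,12] |-9|>|3| out[6]=81 → l++
[8,12] |-8|>|3| out[5]=64 → l++
[9,12] |-7|>|3| out[4]=49 → l++
[10,12] |-4|>|3| out[3]=16 → l++
[11,12] |-1|<=|3| out[2]=9 → r--
[11,11] |-1|<=|-1| out[1]=1 → r--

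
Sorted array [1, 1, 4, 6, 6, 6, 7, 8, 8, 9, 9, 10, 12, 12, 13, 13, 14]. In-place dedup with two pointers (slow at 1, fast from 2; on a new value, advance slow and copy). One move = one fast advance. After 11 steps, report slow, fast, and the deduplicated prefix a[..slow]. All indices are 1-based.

(s=1,f=2) a[fast]=1=a[slow] dup → fast++
(s=1,f=3) a[fast]=4≠a[slow]=1 write a[2]=4 → slow++,fast++
(s=2,f=4) a[fast]=6≠a[slow]=4 write a[3]=6 → slow++,fast++
(s=3,f=5) a[fast]=6=a[slow] dup → fast++
(s=3,f=6) a[fast]=6=a[slow] dup → fast++
(s=3,f=7) a[fast]=7≠a[slow]=6 write a[4]=7 → slow++,fast++
(s=4,f=8) a[fast]=8≠a[slow]=7 write a[5]=8 → slow++,fast++
(s=5,f=9) a[fast]=8=a[slow] dup → fast++
(s=5,f=10) a[fast]=9≠a[slow]=8 write a[6]=9 → slow++,fast++
(s=6,f=11) a[fast]=9=a[slow] dup → fast++
(s=6,f=12) a[fast]=10≠a[slow]=9 write a[7]=10 → slow++,fast++

slow=7, fast=13, prefix=[1, 4, 6, 7, 8, 9, 10]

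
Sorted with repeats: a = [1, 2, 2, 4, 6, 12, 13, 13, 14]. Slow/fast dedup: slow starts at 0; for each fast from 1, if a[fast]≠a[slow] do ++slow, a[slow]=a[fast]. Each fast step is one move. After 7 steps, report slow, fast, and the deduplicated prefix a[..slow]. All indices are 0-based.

slow=5, fast=8, prefix=[1, 2, 4, 6, 12, 13]

(s=0,f=1) a[fast]=2≠a[slow]=1 write a[1]=2 → slow++,fast++
(s=1,f=2) a[fast]=2=a[slow] dup → fast++
(s=1,f=3) a[fast]=4≠a[slow]=2 write a[2]=4 → slow++,fast++
(s=2,f=4) a[fast]=6≠a[slow]=4 write a[3]=6 → slow++,fast++
(s=3,f=5) a[fast]=12≠a[slow]=6 write a[4]=12 → slow++,fast++
(s=4,f=6) a[fast]=13≠a[slow]=12 write a[5]=13 → slow++,fast++
(s=5,f=7) a[fast]=13=a[slow] dup → fast++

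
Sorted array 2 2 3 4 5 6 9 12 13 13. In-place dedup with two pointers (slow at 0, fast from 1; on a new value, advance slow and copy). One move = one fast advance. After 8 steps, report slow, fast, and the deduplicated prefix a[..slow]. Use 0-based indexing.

slow=7, fast=9, prefix=[2, 3, 4, 5, 6, 9, 12, 13]

(s=0,f=1) a[fast]=2=a[slow] dup → fast++
(s=0,f=2) a[fast]=3≠a[slow]=2 write a[1]=3 → slow++,fast++
(s=1,f=3) a[fast]=4≠a[slow]=3 write a[2]=4 → slow++,fast++
(s=2,f=4) a[fast]=5≠a[slow]=4 write a[3]=5 → slow++,fast++
(s=3,f=5) a[fast]=6≠a[slow]=5 write a[4]=6 → slow++,fast++
(s=4,f=6) a[fast]=9≠a[slow]=6 write a[5]=9 → slow++,fast++
(s=5,f=7) a[fast]=12≠a[slow]=9 write a[6]=12 → slow++,fast++
(s=6,f=8) a[fast]=13≠a[slow]=12 write a[7]=13 → slow++,fast++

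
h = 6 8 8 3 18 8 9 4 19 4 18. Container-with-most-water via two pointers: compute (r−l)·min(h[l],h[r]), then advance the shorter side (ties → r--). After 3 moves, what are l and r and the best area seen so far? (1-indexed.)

l=1 r=11: min(6,18)*10=60 best=60 *, l++
l=2 r=11: min(8,18)*9=72 best=72 *, l++
l=3 r=11: min(8,18)*8=64 best=72, l++

l=4, r=11, best area=72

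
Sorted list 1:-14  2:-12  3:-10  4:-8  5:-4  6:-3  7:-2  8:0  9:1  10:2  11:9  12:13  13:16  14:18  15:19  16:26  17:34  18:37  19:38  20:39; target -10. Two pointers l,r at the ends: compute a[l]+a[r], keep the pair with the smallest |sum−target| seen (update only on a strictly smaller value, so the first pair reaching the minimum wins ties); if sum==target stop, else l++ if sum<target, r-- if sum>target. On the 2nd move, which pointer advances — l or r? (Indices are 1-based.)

r

[1,20] -14+39=25 d=35 * → r--
[1,19] -14+38=24 d=34 * → r--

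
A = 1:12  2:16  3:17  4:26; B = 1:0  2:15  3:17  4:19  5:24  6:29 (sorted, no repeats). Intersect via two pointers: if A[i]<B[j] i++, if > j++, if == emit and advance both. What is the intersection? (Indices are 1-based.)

i=1 j=1: 12>0, j++
i=1 j=2: 12<15, i++
i=2 j=2: 16>15, j++
i=2 j=3: 16<17, i++
i=3 j=3: 17==17 emit, i++,j++
i=4 j=4: 26>19, j++
i=4 j=5: 26>24, j++
i=4 j=6: 26<29, i++

intersection = [17]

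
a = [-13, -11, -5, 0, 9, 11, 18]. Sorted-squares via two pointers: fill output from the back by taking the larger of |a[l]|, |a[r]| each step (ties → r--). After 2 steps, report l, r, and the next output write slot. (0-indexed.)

[0,6] |-13|<=|18| out[6]=324 → r--
[0,5] |-13|>|11| out[5]=169 → l++

l=1, r=5, next write slot=4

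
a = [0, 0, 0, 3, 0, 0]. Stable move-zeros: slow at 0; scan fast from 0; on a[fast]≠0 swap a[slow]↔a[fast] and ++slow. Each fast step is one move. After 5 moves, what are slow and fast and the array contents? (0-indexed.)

slow=1, fast=5, a=[3, 0, 0, 0, 0, 0]

slow=0 fast=0: a[fast]=0, fast++
slow=0 fast=1: a[fast]=0, fast++
slow=0 fast=2: a[fast]=0, fast++
slow=0 fast=3: a[fast]=3≠0 swap→a[0]=3, slow++,fast++
slow=1 fast=4: a[fast]=0, fast++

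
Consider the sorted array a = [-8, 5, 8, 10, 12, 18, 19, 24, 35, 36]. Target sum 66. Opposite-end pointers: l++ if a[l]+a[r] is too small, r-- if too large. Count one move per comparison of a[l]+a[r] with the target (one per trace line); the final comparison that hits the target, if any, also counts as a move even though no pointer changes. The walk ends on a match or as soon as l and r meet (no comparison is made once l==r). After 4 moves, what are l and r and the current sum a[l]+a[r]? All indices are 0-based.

l=0 r=9: -8+36=28 <66, l++
l=1 r=9: 5+36=41 <66, l++
l=2 r=9: 8+36=44 <66, l++
l=3 r=9: 10+36=46 <66, l++

l=4, r=9, sum=48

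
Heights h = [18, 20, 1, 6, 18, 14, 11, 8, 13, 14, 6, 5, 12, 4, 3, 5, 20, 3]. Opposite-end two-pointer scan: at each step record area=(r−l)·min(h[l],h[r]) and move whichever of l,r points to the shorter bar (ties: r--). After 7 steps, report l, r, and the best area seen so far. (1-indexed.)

[1,18] min(18,3)*17=51 best=51 * → r--
[1,17] min(18,20)*16=288 best=288 * → l++
[2,17] min(20,20)*15=300 best=300 * → r--
[2,16] min(20,5)*14=70 best=300 → r--
[2,15] min(20,3)*13=39 best=300 → r--
[2,14] min(20,4)*12=48 best=300 → r--
[2,13] min(20,12)*11=132 best=300 → r--

l=2, r=12, best area=300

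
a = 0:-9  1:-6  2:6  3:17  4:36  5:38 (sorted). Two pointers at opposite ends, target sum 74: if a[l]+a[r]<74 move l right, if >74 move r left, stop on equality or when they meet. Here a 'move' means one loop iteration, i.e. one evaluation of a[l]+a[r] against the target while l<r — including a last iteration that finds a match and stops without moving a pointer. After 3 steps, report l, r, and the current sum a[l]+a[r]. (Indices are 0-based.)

l=3, r=5, sum=55

l=0 r=5: -9+38=29 <74, l++
l=1 r=5: -6+38=32 <74, l++
l=2 r=5: 6+38=44 <74, l++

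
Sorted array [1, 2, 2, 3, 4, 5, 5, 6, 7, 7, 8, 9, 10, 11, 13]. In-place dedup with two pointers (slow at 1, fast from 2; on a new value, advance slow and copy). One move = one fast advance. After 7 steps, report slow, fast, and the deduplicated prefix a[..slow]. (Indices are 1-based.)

slow=1 fast=2: a[fast]=2≠a[slow]=1 write a[2]=2, slow++,fast++
slow=2 fast=3: a[fast]=2=a[slow] dup, fast++
slow=2 fast=4: a[fast]=3≠a[slow]=2 write a[3]=3, slow++,fast++
slow=3 fast=5: a[fast]=4≠a[slow]=3 write a[4]=4, slow++,fast++
slow=4 fast=6: a[fast]=5≠a[slow]=4 write a[5]=5, slow++,fast++
slow=5 fast=7: a[fast]=5=a[slow] dup, fast++
slow=5 fast=8: a[fast]=6≠a[slow]=5 write a[6]=6, slow++,fast++

slow=6, fast=9, prefix=[1, 2, 3, 4, 5, 6]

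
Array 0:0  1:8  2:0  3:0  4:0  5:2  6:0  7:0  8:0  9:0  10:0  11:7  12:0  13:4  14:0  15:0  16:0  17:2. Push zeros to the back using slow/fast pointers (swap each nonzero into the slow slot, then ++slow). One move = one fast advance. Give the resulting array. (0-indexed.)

slow=0 fast=0: a[fast]=0, fast++
slow=0 fast=1: a[fast]=8≠0 swap→a[0]=8, slow++,fast++
slow=1 fast=2: a[fast]=0, fast++
slow=1 fast=3: a[fast]=0, fast++
slow=1 fast=4: a[fast]=0, fast++
slow=1 fast=5: a[fast]=2≠0 swap→a[1]=2, slow++,fast++
slow=2 fast=6: a[fast]=0, fast++
slow=2 fast=7: a[fast]=0, fast++
slow=2 fast=8: a[fast]=0, fast++
slow=2 fast=9: a[fast]=0, fast++
slow=2 fast=10: a[fast]=0, fast++
slow=2 fast=11: a[fast]=7≠0 swap→a[2]=7, slow++,fast++
slow=3 fast=12: a[fast]=0, fast++
slow=3 fast=13: a[fast]=4≠0 swap→a[3]=4, slow++,fast++
slow=4 fast=14: a[fast]=0, fast++
slow=4 fast=15: a[fast]=0, fast++
slow=4 fast=16: a[fast]=0, fast++
slow=4 fast=17: a[fast]=2≠0 swap→a[4]=2, slow++,fast++

[8, 2, 7, 4, 2, 0, 0, 0, 0, 0, 0, 0, 0, 0, 0, 0, 0, 0]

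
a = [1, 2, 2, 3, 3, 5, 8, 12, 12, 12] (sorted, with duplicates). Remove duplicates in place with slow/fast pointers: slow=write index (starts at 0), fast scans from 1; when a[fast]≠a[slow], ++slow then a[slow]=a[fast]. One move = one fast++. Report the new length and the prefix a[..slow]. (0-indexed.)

slow=0 fast=1: a[fast]=2≠a[slow]=1 write a[1]=2, slow++,fast++
slow=1 fast=2: a[fast]=2=a[slow] dup, fast++
slow=1 fast=3: a[fast]=3≠a[slow]=2 write a[2]=3, slow++,fast++
slow=2 fast=4: a[fast]=3=a[slow] dup, fast++
slow=2 fast=5: a[fast]=5≠a[slow]=3 write a[3]=5, slow++,fast++
slow=3 fast=6: a[fast]=8≠a[slow]=5 write a[4]=8, slow++,fast++
slow=4 fast=7: a[fast]=12≠a[slow]=8 write a[5]=12, slow++,fast++
slow=5 fast=8: a[fast]=12=a[slow] dup, fast++
slow=5 fast=9: a[fast]=12=a[slow] dup, fast++

length 6; prefix = [1, 2, 3, 5, 8, 12]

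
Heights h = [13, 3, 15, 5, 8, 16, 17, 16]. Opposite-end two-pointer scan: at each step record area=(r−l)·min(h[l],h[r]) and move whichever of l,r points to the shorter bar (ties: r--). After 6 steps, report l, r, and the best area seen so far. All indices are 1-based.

l=6, r=7, best area=91

[1,8] min(13,16)*7=91 best=91 * → l++
[2,8] min(3,16)*6=18 best=91 → l++
[3,8] min(15,16)*5=75 best=91 → l++
[4,8] min(5,16)*4=20 best=91 → l++
[5,8] min(8,16)*3=24 best=91 → l++
[6,8] min(16,16)*2=32 best=91 → r--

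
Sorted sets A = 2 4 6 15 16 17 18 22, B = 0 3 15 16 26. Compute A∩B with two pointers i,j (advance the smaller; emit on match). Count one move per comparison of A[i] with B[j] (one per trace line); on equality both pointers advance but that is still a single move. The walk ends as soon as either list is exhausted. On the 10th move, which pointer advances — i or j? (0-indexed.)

i

[i=0,j=0] 2>0 → j++
[i=0,j=1] 2<3 → i++
[i=1,j=1] 4>3 → j++
[i=1,j=2] 4<15 → i++
[i=2,j=2] 6<15 → i++
[i=3,j=2] 15==15 emit → i++,j++
[i=4,j=3] 16==16 emit → i++,j++
[i=5,j=4] 17<26 → i++
[i=6,j=4] 18<26 → i++
[i=7,j=4] 22<26 → i++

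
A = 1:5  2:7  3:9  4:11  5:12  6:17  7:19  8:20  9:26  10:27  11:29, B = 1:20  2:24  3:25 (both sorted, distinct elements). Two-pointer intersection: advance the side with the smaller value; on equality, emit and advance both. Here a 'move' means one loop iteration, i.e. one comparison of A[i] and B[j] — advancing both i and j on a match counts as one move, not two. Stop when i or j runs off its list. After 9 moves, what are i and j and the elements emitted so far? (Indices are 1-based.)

i=9, j=3, emitted=[20]

i=1 j=1: 5<20, i++
i=2 j=1: 7<20, i++
i=3 j=1: 9<20, i++
i=4 j=1: 11<20, i++
i=5 j=1: 12<20, i++
i=6 j=1: 17<20, i++
i=7 j=1: 19<20, i++
i=8 j=1: 20==20 emit, i++,j++
i=9 j=2: 26>24, j++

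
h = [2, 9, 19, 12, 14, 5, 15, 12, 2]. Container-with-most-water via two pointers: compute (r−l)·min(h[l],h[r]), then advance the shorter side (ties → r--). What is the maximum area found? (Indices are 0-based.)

max area = 60

[0,8] min(2,2)*8=16 best=16 * → r--
[0,7] min(2,12)*7=14 best=16 → l++
[1,7] min(9,12)*6=54 best=54 * → l++
[2,7] min(19,12)*5=60 best=60 * → r--
[2,6] min(19,15)*4=60 best=60 → r--
[2,5] min(19,5)*3=15 best=60 → r--
[2,4] min(19,14)*2=28 best=60 → r--
[2,3] min(19,12)*1=12 best=60 → r--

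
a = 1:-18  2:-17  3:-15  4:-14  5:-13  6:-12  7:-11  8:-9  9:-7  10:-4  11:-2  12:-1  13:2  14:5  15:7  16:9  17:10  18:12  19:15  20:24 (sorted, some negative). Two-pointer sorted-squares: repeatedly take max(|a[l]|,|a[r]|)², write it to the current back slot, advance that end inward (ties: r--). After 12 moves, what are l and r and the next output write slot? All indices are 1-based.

l=8, r=15, next write slot=8

[1,20] |-18|<=|24| out[20]=576 → r--
[1,19] |-18|>|15| out[19]=324 → l++
[2,19] |-17|>|15| out[18]=289 → l++
[3,19] |-15|<=|15| out[17]=225 → r--
[3,18] |-15|>|12| out[16]=225 → l++
[4,18] |-14|>|12| out[15]=196 → l++
[5,18] |-13|>|12| out[14]=169 → l++
[6,18] |-12|<=|12| out[13]=144 → r--
[6,17] |-12|>|10| out[12]=144 → l++
[7,17] |-11|>|10| out[11]=121 → l++
[8,17] |-9|<=|10| out[10]=100 → r--
[8,16] |-9|<=|9| out[9]=81 → r--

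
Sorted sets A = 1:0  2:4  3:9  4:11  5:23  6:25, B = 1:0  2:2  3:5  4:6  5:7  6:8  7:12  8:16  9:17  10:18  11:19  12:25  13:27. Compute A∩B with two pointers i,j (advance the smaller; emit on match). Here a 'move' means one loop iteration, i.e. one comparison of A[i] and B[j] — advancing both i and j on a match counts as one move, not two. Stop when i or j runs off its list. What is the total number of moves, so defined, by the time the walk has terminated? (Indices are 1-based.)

16 moves

[i=1,j=1] 0==0 emit → i++,j++
[i=2,j=2] 4>2 → j++
[i=2,j=3] 4<5 → i++
[i=3,j=3] 9>5 → j++
[i=3,j=4] 9>6 → j++
[i=3,j=5] 9>7 → j++
[i=3,j=6] 9>8 → j++
[i=3,j=7] 9<12 → i++
[i=4,j=7] 11<12 → i++
[i=5,j=7] 23>12 → j++
[i=5,j=8] 23>16 → j++
[i=5,j=9] 23>17 → j++
[i=5,j=10] 23>18 → j++
[i=5,j=11] 23>19 → j++
[i=5,j=12] 23<25 → i++
[i=6,j=12] 25==25 emit → i++,j++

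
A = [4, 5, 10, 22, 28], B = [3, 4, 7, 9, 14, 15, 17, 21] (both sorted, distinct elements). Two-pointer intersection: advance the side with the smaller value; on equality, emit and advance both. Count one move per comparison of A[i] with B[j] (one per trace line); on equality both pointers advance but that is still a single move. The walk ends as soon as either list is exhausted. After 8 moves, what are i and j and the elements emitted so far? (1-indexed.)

[i=1,j=1] 4>3 → j++
[i=1,j=2] 4==4 emit → i++,j++
[i=2,j=3] 5<7 → i++
[i=3,j=3] 10>7 → j++
[i=3,j=4] 10>9 → j++
[i=3,j=5] 10<14 → i++
[i=4,j=5] 22>14 → j++
[i=4,j=6] 22>15 → j++

i=4, j=7, emitted=[4]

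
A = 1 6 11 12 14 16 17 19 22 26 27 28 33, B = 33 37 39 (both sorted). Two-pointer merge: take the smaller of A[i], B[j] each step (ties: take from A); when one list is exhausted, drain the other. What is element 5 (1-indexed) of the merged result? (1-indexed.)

i=1 j=1: A[i]=1<=B[j]=33 take 1, i++
i=2 j=1: A[i]=6<=B[j]=33 take 6, i++
i=3 j=1: A[i]=11<=B[j]=33 take 11, i++
i=4 j=1: A[i]=12<=B[j]=33 take 12, i++
i=5 j=1: A[i]=14<=B[j]=33 take 14, i++
i=6 j=1: A[i]=16<=B[j]=33 take 16, i++
i=7 j=1: A[i]=17<=B[j]=33 take 17, i++
i=8 j=1: A[i]=19<=B[j]=33 take 19, i++
i=9 j=1: A[i]=22<=B[j]=33 take 22, i++
i=10 j=1: A[i]=26<=B[j]=33 take 26, i++
i=11 j=1: A[i]=27<=B[j]=33 take 27, i++
i=12 j=1: A[i]=28<=B[j]=33 take 28, i++
i=13 j=1: A[i]=33<=B[j]=33 take 33, i++
i=14 j=1: A done, take B[j]=33, j++
i=14 j=2: A done, take B[j]=37, j++
i=14 j=3: A done, take B[j]=39, j++

merged[5] = 14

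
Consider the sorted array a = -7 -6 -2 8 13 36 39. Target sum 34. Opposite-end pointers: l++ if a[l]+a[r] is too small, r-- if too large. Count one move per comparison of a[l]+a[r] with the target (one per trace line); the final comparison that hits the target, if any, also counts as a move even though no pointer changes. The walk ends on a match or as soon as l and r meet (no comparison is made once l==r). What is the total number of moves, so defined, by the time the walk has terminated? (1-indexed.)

[1,7] -7+39=32 <34 → l++
[2,7] -6+39=33 <34 → l++
[3,7] -2+39=37 >34 → r--
[3,6] -2+36=34 → found

4 moves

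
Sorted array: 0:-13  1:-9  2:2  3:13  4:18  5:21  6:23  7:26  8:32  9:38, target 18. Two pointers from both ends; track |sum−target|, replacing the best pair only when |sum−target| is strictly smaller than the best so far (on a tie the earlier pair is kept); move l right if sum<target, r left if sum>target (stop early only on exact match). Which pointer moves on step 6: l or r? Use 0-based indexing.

r

l=0 r=9: -13+38=25 d=7 *, r--
l=0 r=8: -13+32=19 d=1 *, r--
l=0 r=7: -13+26=13 d=5, l++
l=1 r=7: -9+26=17 d=1, l++
l=2 r=7: 2+26=28 d=10, r--
l=2 r=6: 2+23=25 d=7, r--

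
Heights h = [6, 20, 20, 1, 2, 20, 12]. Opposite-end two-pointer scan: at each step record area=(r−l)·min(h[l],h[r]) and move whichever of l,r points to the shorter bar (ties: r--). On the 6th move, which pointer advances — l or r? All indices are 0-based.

r

l=0 r=6: min(6,12)*6=36 best=36 *, l++
l=1 r=6: min(20,12)*5=60 best=60 *, r--
l=1 r=5: min(20,20)*4=80 best=80 *, r--
l=1 r=4: min(20,2)*3=6 best=80, r--
l=1 r=3: min(20,1)*2=2 best=80, r--
l=1 r=2: min(20,20)*1=20 best=80, r--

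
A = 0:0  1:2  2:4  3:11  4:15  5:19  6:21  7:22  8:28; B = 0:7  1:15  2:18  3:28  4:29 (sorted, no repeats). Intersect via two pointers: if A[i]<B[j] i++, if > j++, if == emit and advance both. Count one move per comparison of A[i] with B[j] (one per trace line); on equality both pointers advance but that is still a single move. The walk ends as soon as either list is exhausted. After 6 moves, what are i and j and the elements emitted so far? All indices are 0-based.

i=0 j=0: 0<7, i++
i=1 j=0: 2<7, i++
i=2 j=0: 4<7, i++
i=3 j=0: 11>7, j++
i=3 j=1: 11<15, i++
i=4 j=1: 15==15 emit, i++,j++

i=5, j=2, emitted=[15]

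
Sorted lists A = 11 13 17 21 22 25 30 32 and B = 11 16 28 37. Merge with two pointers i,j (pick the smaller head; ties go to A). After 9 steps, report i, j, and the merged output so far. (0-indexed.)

i=0 j=0: A[i]=11<=B[j]=11 take 11, i++
i=1 j=0: A[i]=13>B[j]=11 take 11, j++
i=1 j=1: A[i]=13<=B[j]=16 take 13, i++
i=2 j=1: A[i]=17>B[j]=16 take 16, j++
i=2 j=2: A[i]=17<=B[j]=28 take 17, i++
i=3 j=2: A[i]=21<=B[j]=28 take 21, i++
i=4 j=2: A[i]=22<=B[j]=28 take 22, i++
i=5 j=2: A[i]=25<=B[j]=28 take 25, i++
i=6 j=2: A[i]=30>B[j]=28 take 28, j++

i=6, j=3, merged so far=[11, 11, 13, 16, 17, 21, 22, 25, 28]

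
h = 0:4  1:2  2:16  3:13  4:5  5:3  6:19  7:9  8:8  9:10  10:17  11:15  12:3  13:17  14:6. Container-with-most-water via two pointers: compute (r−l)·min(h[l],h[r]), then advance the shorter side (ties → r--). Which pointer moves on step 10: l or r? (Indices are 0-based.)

r

l=0 r=14: min(4,6)*14=56 best=56 *, l++
l=1 r=14: min(2,6)*13=26 best=56, l++
l=2 r=14: min(16,6)*12=72 best=72 *, r--
l=2 r=13: min(16,17)*11=176 best=176 *, l++
l=3 r=13: min(13,17)*10=130 best=176, l++
l=4 r=13: min(5,17)*9=45 best=176, l++
l=5 r=13: min(3,17)*8=24 best=176, l++
l=6 r=13: min(19,17)*7=119 best=176, r--
l=6 r=12: min(19,3)*6=18 best=176, r--
l=6 r=11: min(19,15)*5=75 best=176, r--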